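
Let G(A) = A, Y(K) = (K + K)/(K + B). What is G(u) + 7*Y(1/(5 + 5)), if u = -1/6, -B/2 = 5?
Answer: -61/198 ≈ -0.30808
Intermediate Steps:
B = -10 (B = -2*5 = -10)
Y(K) = 2*K/(-10 + K) (Y(K) = (K + K)/(K - 10) = (2*K)/(-10 + K) = 2*K/(-10 + K))
u = -⅙ (u = -1*⅙ = -⅙ ≈ -0.16667)
G(u) + 7*Y(1/(5 + 5)) = -⅙ + 7*(2/((5 + 5)*(-10 + 1/(5 + 5)))) = -⅙ + 7*(2/(10*(-10 + 1/10))) = -⅙ + 7*(2*(⅒)/(-10 + ⅒)) = -⅙ + 7*(2*(⅒)/(-99/10)) = -⅙ + 7*(2*(⅒)*(-10/99)) = -⅙ + 7*(-2/99) = -⅙ - 14/99 = -61/198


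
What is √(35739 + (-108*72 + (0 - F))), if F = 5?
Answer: √27958 ≈ 167.21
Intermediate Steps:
√(35739 + (-108*72 + (0 - F))) = √(35739 + (-108*72 + (0 - 1*5))) = √(35739 + (-7776 + (0 - 5))) = √(35739 + (-7776 - 5)) = √(35739 - 7781) = √27958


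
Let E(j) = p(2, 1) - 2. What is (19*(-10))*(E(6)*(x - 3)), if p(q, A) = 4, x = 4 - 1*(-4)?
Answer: -1900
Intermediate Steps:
x = 8 (x = 4 + 4 = 8)
E(j) = 2 (E(j) = 4 - 2 = 2)
(19*(-10))*(E(6)*(x - 3)) = (19*(-10))*(2*(8 - 3)) = -380*5 = -190*10 = -1900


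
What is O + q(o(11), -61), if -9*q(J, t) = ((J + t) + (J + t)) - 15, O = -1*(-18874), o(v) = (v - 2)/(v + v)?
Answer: 1870024/99 ≈ 18889.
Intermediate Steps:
o(v) = (-2 + v)/(2*v) (o(v) = (-2 + v)/((2*v)) = (-2 + v)*(1/(2*v)) = (-2 + v)/(2*v))
O = 18874
q(J, t) = 5/3 - 2*J/9 - 2*t/9 (q(J, t) = -(((J + t) + (J + t)) - 15)/9 = -((2*J + 2*t) - 15)/9 = -(-15 + 2*J + 2*t)/9 = 5/3 - 2*J/9 - 2*t/9)
O + q(o(11), -61) = 18874 + (5/3 - (-2 + 11)/(9*11) - 2/9*(-61)) = 18874 + (5/3 - 9/(9*11) + 122/9) = 18874 + (5/3 - 2/9*9/22 + 122/9) = 18874 + (5/3 - 1/11 + 122/9) = 18874 + 1498/99 = 1870024/99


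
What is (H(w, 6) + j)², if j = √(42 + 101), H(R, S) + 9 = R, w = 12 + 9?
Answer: (12 + √143)² ≈ 574.00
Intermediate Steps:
w = 21
H(R, S) = -9 + R
j = √143 ≈ 11.958
(H(w, 6) + j)² = ((-9 + 21) + √143)² = (12 + √143)²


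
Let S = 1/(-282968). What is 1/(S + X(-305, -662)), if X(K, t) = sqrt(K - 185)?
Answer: -282968/39234735621761 - 560496223168*I*sqrt(10)/39234735621761 ≈ -7.2122e-9 - 0.045175*I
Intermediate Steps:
S = -1/282968 ≈ -3.5340e-6
X(K, t) = sqrt(-185 + K)
1/(S + X(-305, -662)) = 1/(-1/282968 + sqrt(-185 - 305)) = 1/(-1/282968 + sqrt(-490)) = 1/(-1/282968 + 7*I*sqrt(10))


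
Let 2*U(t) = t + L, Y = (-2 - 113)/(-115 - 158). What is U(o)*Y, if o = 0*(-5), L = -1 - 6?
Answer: -115/78 ≈ -1.4744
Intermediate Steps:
L = -7
Y = 115/273 (Y = -115/(-273) = -115*(-1/273) = 115/273 ≈ 0.42125)
o = 0
U(t) = -7/2 + t/2 (U(t) = (t - 7)/2 = (-7 + t)/2 = -7/2 + t/2)
U(o)*Y = (-7/2 + (1/2)*0)*(115/273) = (-7/2 + 0)*(115/273) = -7/2*115/273 = -115/78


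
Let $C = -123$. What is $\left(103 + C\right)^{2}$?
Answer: $400$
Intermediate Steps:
$\left(103 + C\right)^{2} = \left(103 - 123\right)^{2} = \left(-20\right)^{2} = 400$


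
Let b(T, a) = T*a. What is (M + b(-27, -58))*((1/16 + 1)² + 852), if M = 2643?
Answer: 919249809/256 ≈ 3.5908e+6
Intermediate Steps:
(M + b(-27, -58))*((1/16 + 1)² + 852) = (2643 - 27*(-58))*((1/16 + 1)² + 852) = (2643 + 1566)*((1/16 + 1)² + 852) = 4209*((17/16)² + 852) = 4209*(289/256 + 852) = 4209*(218401/256) = 919249809/256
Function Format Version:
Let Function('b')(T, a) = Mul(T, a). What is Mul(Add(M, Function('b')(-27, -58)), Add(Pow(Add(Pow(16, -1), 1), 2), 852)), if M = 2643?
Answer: Rational(919249809, 256) ≈ 3.5908e+6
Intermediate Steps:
Mul(Add(M, Function('b')(-27, -58)), Add(Pow(Add(Pow(16, -1), 1), 2), 852)) = Mul(Add(2643, Mul(-27, -58)), Add(Pow(Add(Pow(16, -1), 1), 2), 852)) = Mul(Add(2643, 1566), Add(Pow(Add(Rational(1, 16), 1), 2), 852)) = Mul(4209, Add(Pow(Rational(17, 16), 2), 852)) = Mul(4209, Add(Rational(289, 256), 852)) = Mul(4209, Rational(218401, 256)) = Rational(919249809, 256)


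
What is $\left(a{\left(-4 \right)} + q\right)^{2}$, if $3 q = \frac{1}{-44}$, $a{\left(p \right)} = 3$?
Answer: $\frac{156025}{17424} \approx 8.9546$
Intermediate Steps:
$q = - \frac{1}{132}$ ($q = \frac{1}{3 \left(-44\right)} = \frac{1}{3} \left(- \frac{1}{44}\right) = - \frac{1}{132} \approx -0.0075758$)
$\left(a{\left(-4 \right)} + q\right)^{2} = \left(3 - \frac{1}{132}\right)^{2} = \left(\frac{395}{132}\right)^{2} = \frac{156025}{17424}$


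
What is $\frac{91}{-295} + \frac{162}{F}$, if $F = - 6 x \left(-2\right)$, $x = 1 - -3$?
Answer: $\frac{7237}{2360} \approx 3.0665$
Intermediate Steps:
$x = 4$ ($x = 1 + 3 = 4$)
$F = 48$ ($F = \left(-6\right) 4 \left(-2\right) = \left(-24\right) \left(-2\right) = 48$)
$\frac{91}{-295} + \frac{162}{F} = \frac{91}{-295} + \frac{162}{48} = 91 \left(- \frac{1}{295}\right) + 162 \cdot \frac{1}{48} = - \frac{91}{295} + \frac{27}{8} = \frac{7237}{2360}$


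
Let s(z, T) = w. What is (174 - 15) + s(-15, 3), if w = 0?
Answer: 159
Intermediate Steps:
s(z, T) = 0
(174 - 15) + s(-15, 3) = (174 - 15) + 0 = 159 + 0 = 159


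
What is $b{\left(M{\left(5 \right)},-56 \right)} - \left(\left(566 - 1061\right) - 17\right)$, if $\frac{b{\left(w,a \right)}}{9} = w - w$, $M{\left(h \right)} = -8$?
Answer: $512$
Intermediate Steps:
$b{\left(w,a \right)} = 0$ ($b{\left(w,a \right)} = 9 \left(w - w\right) = 9 \cdot 0 = 0$)
$b{\left(M{\left(5 \right)},-56 \right)} - \left(\left(566 - 1061\right) - 17\right) = 0 - \left(\left(566 - 1061\right) - 17\right) = 0 - \left(-495 - 17\right) = 0 - -512 = 0 + 512 = 512$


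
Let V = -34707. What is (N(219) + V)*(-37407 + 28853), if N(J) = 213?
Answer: 295061676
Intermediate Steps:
(N(219) + V)*(-37407 + 28853) = (213 - 34707)*(-37407 + 28853) = -34494*(-8554) = 295061676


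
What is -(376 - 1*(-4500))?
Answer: -4876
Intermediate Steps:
-(376 - 1*(-4500)) = -(376 + 4500) = -1*4876 = -4876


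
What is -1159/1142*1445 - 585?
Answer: -2342825/1142 ≈ -2051.5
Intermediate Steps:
-1159/1142*1445 - 585 = -1674755/1142 - 585 = -2342825/1142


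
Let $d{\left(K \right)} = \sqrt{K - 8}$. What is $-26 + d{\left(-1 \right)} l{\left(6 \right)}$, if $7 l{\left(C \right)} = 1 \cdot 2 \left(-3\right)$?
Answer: $-26 - \frac{18 i}{7} \approx -26.0 - 2.5714 i$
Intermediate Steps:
$l{\left(C \right)} = - \frac{6}{7}$ ($l{\left(C \right)} = \frac{1 \cdot 2 \left(-3\right)}{7} = \frac{2 \left(-3\right)}{7} = \frac{1}{7} \left(-6\right) = - \frac{6}{7}$)
$d{\left(K \right)} = \sqrt{-8 + K}$
$-26 + d{\left(-1 \right)} l{\left(6 \right)} = -26 + \sqrt{-8 - 1} \left(- \frac{6}{7}\right) = -26 + \sqrt{-9} \left(- \frac{6}{7}\right) = -26 + 3 i \left(- \frac{6}{7}\right) = -26 - \frac{18 i}{7}$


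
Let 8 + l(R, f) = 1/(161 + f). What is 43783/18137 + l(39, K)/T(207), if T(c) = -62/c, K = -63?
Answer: 457955515/15742916 ≈ 29.090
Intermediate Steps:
l(R, f) = -8 + 1/(161 + f)
43783/18137 + l(39, K)/T(207) = 43783/18137 + ((-1287 - 8*(-63))/(161 - 63))/((-62/207)) = 43783*(1/18137) + ((-1287 + 504)/98)/((-62*1/207)) = 43783/18137 + ((1/98)*(-783))/(-62/207) = 43783/18137 - 783/98*(-207/62) = 43783/18137 + 162081/6076 = 457955515/15742916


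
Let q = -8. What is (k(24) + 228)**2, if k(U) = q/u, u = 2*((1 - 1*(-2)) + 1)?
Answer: 51529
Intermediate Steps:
u = 8 (u = 2*((1 + 2) + 1) = 2*(3 + 1) = 2*4 = 8)
k(U) = -1 (k(U) = -8/8 = -8*1/8 = -1)
(k(24) + 228)**2 = (-1 + 228)**2 = 227**2 = 51529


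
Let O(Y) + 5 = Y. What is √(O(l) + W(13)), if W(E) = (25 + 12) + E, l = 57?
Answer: √102 ≈ 10.100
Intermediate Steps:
O(Y) = -5 + Y
W(E) = 37 + E
√(O(l) + W(13)) = √((-5 + 57) + (37 + 13)) = √(52 + 50) = √102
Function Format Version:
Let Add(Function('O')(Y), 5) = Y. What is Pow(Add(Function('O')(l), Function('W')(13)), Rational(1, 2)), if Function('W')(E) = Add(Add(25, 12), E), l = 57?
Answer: Pow(102, Rational(1, 2)) ≈ 10.100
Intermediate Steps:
Function('O')(Y) = Add(-5, Y)
Function('W')(E) = Add(37, E)
Pow(Add(Function('O')(l), Function('W')(13)), Rational(1, 2)) = Pow(Add(Add(-5, 57), Add(37, 13)), Rational(1, 2)) = Pow(Add(52, 50), Rational(1, 2)) = Pow(102, Rational(1, 2))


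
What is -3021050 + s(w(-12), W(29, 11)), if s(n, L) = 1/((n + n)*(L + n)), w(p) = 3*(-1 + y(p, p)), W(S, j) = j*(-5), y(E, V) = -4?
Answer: -6344204999/2100 ≈ -3.0210e+6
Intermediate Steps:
W(S, j) = -5*j
w(p) = -15 (w(p) = 3*(-1 - 4) = 3*(-5) = -15)
s(n, L) = 1/(2*n*(L + n)) (s(n, L) = 1/((2*n)*(L + n)) = 1/(2*n*(L + n)))
-3021050 + s(w(-12), W(29, 11)) = -3021050 + (½)/(-15*(-5*11 - 15)) = -3021050 + (½)*(-1/15)/(-55 - 15) = -3021050 + (½)*(-1/15)/(-70) = -3021050 + (½)*(-1/15)*(-1/70) = -3021050 + 1/2100 = -6344204999/2100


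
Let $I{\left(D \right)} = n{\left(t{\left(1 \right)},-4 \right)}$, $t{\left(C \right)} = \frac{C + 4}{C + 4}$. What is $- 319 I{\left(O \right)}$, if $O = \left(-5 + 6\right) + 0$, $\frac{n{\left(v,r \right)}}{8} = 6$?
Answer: $-15312$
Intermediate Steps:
$t{\left(C \right)} = 1$ ($t{\left(C \right)} = \frac{4 + C}{4 + C} = 1$)
$n{\left(v,r \right)} = 48$ ($n{\left(v,r \right)} = 8 \cdot 6 = 48$)
$O = 1$ ($O = 1 + 0 = 1$)
$I{\left(D \right)} = 48$
$- 319 I{\left(O \right)} = \left(-319\right) 48 = -15312$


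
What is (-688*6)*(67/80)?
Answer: -17286/5 ≈ -3457.2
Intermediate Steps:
(-688*6)*(67/80) = (-43*96)*(67*(1/80)) = -4128*67/80 = -17286/5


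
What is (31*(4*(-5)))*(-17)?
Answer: 10540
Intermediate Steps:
(31*(4*(-5)))*(-17) = (31*(-20))*(-17) = -620*(-17) = 10540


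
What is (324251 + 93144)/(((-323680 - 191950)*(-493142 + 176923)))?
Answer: 83479/32610400594 ≈ 2.5599e-6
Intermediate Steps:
(324251 + 93144)/(((-323680 - 191950)*(-493142 + 176923))) = 417395/((-515630*(-316219))) = 417395/163052002970 = 417395*(1/163052002970) = 83479/32610400594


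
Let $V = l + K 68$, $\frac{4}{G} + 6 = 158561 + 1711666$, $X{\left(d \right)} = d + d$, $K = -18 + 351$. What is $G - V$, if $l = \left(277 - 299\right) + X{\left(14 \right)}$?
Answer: $- \frac{42360505646}{1870221} \approx -22650.0$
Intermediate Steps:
$K = 333$
$X{\left(d \right)} = 2 d$
$G = \frac{4}{1870221}$ ($G = \frac{4}{-6 + \left(158561 + 1711666\right)} = \frac{4}{-6 + 1870227} = \frac{4}{1870221} \approx 2.1388 \cdot 10^{-6}$)
$l = 6$ ($l = \left(277 - 299\right) + 2 \cdot 14 = -22 + 28 = 6$)
$V = 22650$ ($V = 6 + 333 \cdot 68 = 6 + 22644 = 22650$)
$G - V = \frac{4}{1870221} - 22650 = - \frac{42360505646}{1870221}$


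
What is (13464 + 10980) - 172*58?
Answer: 14468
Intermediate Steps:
(13464 + 10980) - 172*58 = 24444 - 9976 = 14468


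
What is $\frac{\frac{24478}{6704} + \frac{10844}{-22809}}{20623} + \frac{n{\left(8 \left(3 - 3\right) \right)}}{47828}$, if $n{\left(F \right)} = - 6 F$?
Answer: $\frac{242810263}{1576747303464} \approx 0.00015399$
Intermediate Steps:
$\frac{\frac{24478}{6704} + \frac{10844}{-22809}}{20623} + \frac{n{\left(8 \left(3 - 3\right) \right)}}{47828} = \frac{\frac{24478}{6704} + \frac{10844}{-22809}}{20623} + \frac{\left(-6\right) 8 \left(3 - 3\right)}{47828} = \left(24478 \cdot \frac{1}{6704} + 10844 \left(- \frac{1}{22809}\right)\right) \frac{1}{20623} + - 6 \cdot 8 \cdot 0 \cdot \frac{1}{47828} = \left(\frac{12239}{3352} - \frac{10844}{22809}\right) \frac{1}{20623} + \left(-6\right) 0 \cdot \frac{1}{47828} = \frac{242810263}{76455768} \cdot \frac{1}{20623} + 0 \cdot \frac{1}{47828} = \frac{242810263}{1576747303464} + 0 = \frac{242810263}{1576747303464}$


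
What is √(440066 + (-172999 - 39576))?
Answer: √227491 ≈ 476.96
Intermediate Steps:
√(440066 + (-172999 - 39576)) = √(440066 - 212575) = √227491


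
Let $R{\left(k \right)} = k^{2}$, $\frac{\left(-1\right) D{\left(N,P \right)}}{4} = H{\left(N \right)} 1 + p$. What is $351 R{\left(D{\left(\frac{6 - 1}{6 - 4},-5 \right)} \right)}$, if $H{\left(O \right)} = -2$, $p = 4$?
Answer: $22464$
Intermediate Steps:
$D{\left(N,P \right)} = -8$ ($D{\left(N,P \right)} = - 4 \left(\left(-2\right) 1 + 4\right) = - 4 \left(-2 + 4\right) = \left(-4\right) 2 = -8$)
$351 R{\left(D{\left(\frac{6 - 1}{6 - 4},-5 \right)} \right)} = 351 \left(-8\right)^{2} = 351 \cdot 64 = 22464$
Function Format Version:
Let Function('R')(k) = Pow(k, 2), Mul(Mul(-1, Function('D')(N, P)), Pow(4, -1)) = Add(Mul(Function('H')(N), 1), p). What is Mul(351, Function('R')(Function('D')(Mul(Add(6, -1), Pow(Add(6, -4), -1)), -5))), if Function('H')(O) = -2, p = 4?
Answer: 22464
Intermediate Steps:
Function('D')(N, P) = -8 (Function('D')(N, P) = Mul(-4, Add(Mul(-2, 1), 4)) = Mul(-4, Add(-2, 4)) = Mul(-4, 2) = -8)
Mul(351, Function('R')(Function('D')(Mul(Add(6, -1), Pow(Add(6, -4), -1)), -5))) = Mul(351, Pow(-8, 2)) = Mul(351, 64) = 22464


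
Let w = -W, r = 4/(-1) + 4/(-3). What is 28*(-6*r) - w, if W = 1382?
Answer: 2278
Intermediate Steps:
r = -16/3 (r = 4*(-1) + 4*(-⅓) = -4 - 4/3 = -16/3 ≈ -5.3333)
w = -1382 (w = -1*1382 = -1382)
28*(-6*r) - w = 28*(-6*(-16/3)) - 1*(-1382) = 28*32 + 1382 = 896 + 1382 = 2278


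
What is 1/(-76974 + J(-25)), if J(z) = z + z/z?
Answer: -1/76998 ≈ -1.2987e-5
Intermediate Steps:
J(z) = 1 + z (J(z) = z + 1 = 1 + z)
1/(-76974 + J(-25)) = 1/(-76974 + (1 - 25)) = 1/(-76974 - 24) = 1/(-76998) = -1/76998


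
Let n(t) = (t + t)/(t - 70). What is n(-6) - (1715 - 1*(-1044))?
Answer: -52418/19 ≈ -2758.8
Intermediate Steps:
n(t) = 2*t/(-70 + t) (n(t) = (2*t)/(-70 + t) = 2*t/(-70 + t))
n(-6) - (1715 - 1*(-1044)) = 2*(-6)/(-70 - 6) - (1715 - 1*(-1044)) = 2*(-6)/(-76) - (1715 + 1044) = 2*(-6)*(-1/76) - 1*2759 = 3/19 - 2759 = -52418/19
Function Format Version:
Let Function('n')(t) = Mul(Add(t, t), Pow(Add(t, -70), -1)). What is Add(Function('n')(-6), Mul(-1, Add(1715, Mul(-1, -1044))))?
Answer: Rational(-52418, 19) ≈ -2758.8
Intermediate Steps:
Function('n')(t) = Mul(2, t, Pow(Add(-70, t), -1)) (Function('n')(t) = Mul(Mul(2, t), Pow(Add(-70, t), -1)) = Mul(2, t, Pow(Add(-70, t), -1)))
Add(Function('n')(-6), Mul(-1, Add(1715, Mul(-1, -1044)))) = Add(Mul(2, -6, Pow(Add(-70, -6), -1)), Mul(-1, Add(1715, Mul(-1, -1044)))) = Add(Mul(2, -6, Pow(-76, -1)), Mul(-1, Add(1715, 1044))) = Add(Mul(2, -6, Rational(-1, 76)), Mul(-1, 2759)) = Add(Rational(3, 19), -2759) = Rational(-52418, 19)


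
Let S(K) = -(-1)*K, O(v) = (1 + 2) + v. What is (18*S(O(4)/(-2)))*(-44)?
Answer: 2772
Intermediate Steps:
O(v) = 3 + v
S(K) = K
(18*S(O(4)/(-2)))*(-44) = (18*((3 + 4)/(-2)))*(-44) = (18*(7*(-1/2)))*(-44) = (18*(-7/2))*(-44) = -63*(-44) = 2772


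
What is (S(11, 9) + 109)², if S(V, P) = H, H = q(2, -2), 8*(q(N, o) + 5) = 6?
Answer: 175561/16 ≈ 10973.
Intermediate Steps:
q(N, o) = -17/4 (q(N, o) = -5 + (⅛)*6 = -5 + ¾ = -17/4)
H = -17/4 ≈ -4.2500
S(V, P) = -17/4
(S(11, 9) + 109)² = (-17/4 + 109)² = (419/4)² = 175561/16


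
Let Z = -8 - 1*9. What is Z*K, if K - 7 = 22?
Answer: -493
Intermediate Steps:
K = 29 (K = 7 + 22 = 29)
Z = -17 (Z = -8 - 9 = -17)
Z*K = -17*29 = -493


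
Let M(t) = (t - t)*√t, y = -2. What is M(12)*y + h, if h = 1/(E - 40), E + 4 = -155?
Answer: -1/199 ≈ -0.0050251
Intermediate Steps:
E = -159 (E = -4 - 155 = -159)
M(t) = 0 (M(t) = 0*√t = 0)
h = -1/199 (h = 1/(-159 - 40) = 1/(-199) = -1/199 ≈ -0.0050251)
M(12)*y + h = 0*(-2) - 1/199 = 0 - 1/199 = -1/199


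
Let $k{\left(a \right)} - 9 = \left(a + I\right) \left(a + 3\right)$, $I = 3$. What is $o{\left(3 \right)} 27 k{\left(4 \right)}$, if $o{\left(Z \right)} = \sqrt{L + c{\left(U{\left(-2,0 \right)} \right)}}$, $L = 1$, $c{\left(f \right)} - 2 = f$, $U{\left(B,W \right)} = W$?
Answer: $1566 \sqrt{3} \approx 2712.4$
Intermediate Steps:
$c{\left(f \right)} = 2 + f$
$k{\left(a \right)} = 9 + \left(3 + a\right)^{2}$ ($k{\left(a \right)} = 9 + \left(a + 3\right) \left(a + 3\right) = 9 + \left(3 + a\right) \left(3 + a\right) = 9 + \left(3 + a\right)^{2}$)
$o{\left(Z \right)} = \sqrt{3}$ ($o{\left(Z \right)} = \sqrt{1 + \left(2 + 0\right)} = \sqrt{1 + 2} = \sqrt{3}$)
$o{\left(3 \right)} 27 k{\left(4 \right)} = \sqrt{3} \cdot 27 \left(18 + 4^{2} + 6 \cdot 4\right) = 27 \sqrt{3} \left(18 + 16 + 24\right) = 27 \sqrt{3} \cdot 58 = 1566 \sqrt{3}$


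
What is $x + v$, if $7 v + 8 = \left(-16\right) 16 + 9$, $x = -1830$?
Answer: $- \frac{13065}{7} \approx -1866.4$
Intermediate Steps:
$v = - \frac{255}{7}$ ($v = - \frac{8}{7} + \frac{\left(-16\right) 16 + 9}{7} = - \frac{8}{7} + \frac{-256 + 9}{7} = - \frac{8}{7} + \frac{1}{7} \left(-247\right) = - \frac{8}{7} - \frac{247}{7} = - \frac{255}{7} \approx -36.429$)
$x + v = -1830 - \frac{255}{7} = - \frac{13065}{7}$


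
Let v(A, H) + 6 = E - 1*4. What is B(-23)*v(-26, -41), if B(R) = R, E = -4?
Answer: 322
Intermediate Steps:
v(A, H) = -14 (v(A, H) = -6 + (-4 - 1*4) = -6 + (-4 - 4) = -6 - 8 = -14)
B(-23)*v(-26, -41) = -23*(-14) = 322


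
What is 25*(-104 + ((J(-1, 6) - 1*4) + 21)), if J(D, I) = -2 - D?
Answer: -2200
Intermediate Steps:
25*(-104 + ((J(-1, 6) - 1*4) + 21)) = 25*(-104 + (((-2 - 1*(-1)) - 1*4) + 21)) = 25*(-104 + (((-2 + 1) - 4) + 21)) = 25*(-104 + ((-1 - 4) + 21)) = 25*(-104 + (-5 + 21)) = 25*(-104 + 16) = 25*(-88) = -2200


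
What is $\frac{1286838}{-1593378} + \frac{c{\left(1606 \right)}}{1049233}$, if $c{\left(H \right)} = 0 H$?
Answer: $- \frac{71491}{88521} \approx -0.80762$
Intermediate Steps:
$c{\left(H \right)} = 0$
$\frac{1286838}{-1593378} + \frac{c{\left(1606 \right)}}{1049233} = \frac{1286838}{-1593378} + \frac{0}{1049233} = 1286838 \left(- \frac{1}{1593378}\right) + 0 \cdot \frac{1}{1049233} = - \frac{71491}{88521} + 0 = - \frac{71491}{88521}$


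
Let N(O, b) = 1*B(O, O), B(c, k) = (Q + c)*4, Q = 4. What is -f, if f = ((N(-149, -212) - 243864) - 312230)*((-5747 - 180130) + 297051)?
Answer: 61887675276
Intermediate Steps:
B(c, k) = 16 + 4*c (B(c, k) = (4 + c)*4 = 16 + 4*c)
N(O, b) = 16 + 4*O (N(O, b) = 1*(16 + 4*O) = 16 + 4*O)
f = -61887675276 (f = (((16 + 4*(-149)) - 243864) - 312230)*((-5747 - 180130) + 297051) = (((16 - 596) - 243864) - 312230)*(-185877 + 297051) = ((-580 - 243864) - 312230)*111174 = (-244444 - 312230)*111174 = -556674*111174 = -61887675276)
-f = -1*(-61887675276) = 61887675276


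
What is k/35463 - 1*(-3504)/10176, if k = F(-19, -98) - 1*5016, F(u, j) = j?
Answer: 1504631/7518156 ≈ 0.20013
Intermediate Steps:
k = -5114 (k = -98 - 1*5016 = -98 - 5016 = -5114)
k/35463 - 1*(-3504)/10176 = -5114/35463 - 1*(-3504)/10176 = -5114*1/35463 + 3504*(1/10176) = -5114/35463 + 73/212 = 1504631/7518156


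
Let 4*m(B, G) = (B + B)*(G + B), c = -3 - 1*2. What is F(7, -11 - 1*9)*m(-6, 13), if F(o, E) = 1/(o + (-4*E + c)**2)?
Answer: -21/5632 ≈ -0.0037287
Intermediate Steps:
c = -5 (c = -3 - 2 = -5)
m(B, G) = B*(B + G)/2 (m(B, G) = ((B + B)*(G + B))/4 = ((2*B)*(B + G))/4 = (2*B*(B + G))/4 = B*(B + G)/2)
F(o, E) = 1/(o + (-5 - 4*E)**2) (F(o, E) = 1/(o + (-4*E - 5)**2) = 1/(o + (-5 - 4*E)**2))
F(7, -11 - 1*9)*m(-6, 13) = ((1/2)*(-6)*(-6 + 13))/(7 + (5 + 4*(-11 - 1*9))**2) = ((1/2)*(-6)*7)/(7 + (5 + 4*(-11 - 9))**2) = -21/(7 + (5 + 4*(-20))**2) = -21/(7 + (5 - 80)**2) = -21/(7 + (-75)**2) = -21/(7 + 5625) = -21/5632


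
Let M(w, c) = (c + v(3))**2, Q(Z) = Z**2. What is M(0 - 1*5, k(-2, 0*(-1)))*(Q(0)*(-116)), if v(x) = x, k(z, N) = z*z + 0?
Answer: 0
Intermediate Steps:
k(z, N) = z**2 (k(z, N) = z**2 + 0 = z**2)
M(w, c) = (3 + c)**2 (M(w, c) = (c + 3)**2 = (3 + c)**2)
M(0 - 1*5, k(-2, 0*(-1)))*(Q(0)*(-116)) = (3 + (-2)**2)**2*(0**2*(-116)) = (3 + 4)**2*(0*(-116)) = 7**2*0 = 49*0 = 0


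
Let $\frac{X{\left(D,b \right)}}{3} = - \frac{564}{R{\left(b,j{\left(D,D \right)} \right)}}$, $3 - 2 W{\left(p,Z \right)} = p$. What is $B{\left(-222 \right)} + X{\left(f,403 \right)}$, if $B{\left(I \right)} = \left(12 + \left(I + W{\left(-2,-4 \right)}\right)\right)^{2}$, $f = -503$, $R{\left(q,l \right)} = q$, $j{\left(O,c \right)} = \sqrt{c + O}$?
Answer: $\frac{69399907}{1612} \approx 43052.0$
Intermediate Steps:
$j{\left(O,c \right)} = \sqrt{O + c}$
$W{\left(p,Z \right)} = \frac{3}{2} - \frac{p}{2}$
$X{\left(D,b \right)} = - \frac{1692}{b}$ ($X{\left(D,b \right)} = 3 \left(- \frac{564}{b}\right) = - \frac{1692}{b}$)
$B{\left(I \right)} = \left(\frac{29}{2} + I\right)^{2}$ ($B{\left(I \right)} = \left(12 + \left(I + \left(\frac{3}{2} - -1\right)\right)\right)^{2} = \left(12 + \left(I + \left(\frac{3}{2} + 1\right)\right)\right)^{2} = \left(12 + \left(I + \frac{5}{2}\right)\right)^{2} = \left(12 + \left(\frac{5}{2} + I\right)\right)^{2} = \left(\frac{29}{2} + I\right)^{2}$)
$B{\left(-222 \right)} + X{\left(f,403 \right)} = \frac{\left(29 + 2 \left(-222\right)\right)^{2}}{4} - \frac{1692}{403} = \frac{\left(29 - 444\right)^{2}}{4} - \frac{1692}{403} = \frac{\left(-415\right)^{2}}{4} - \frac{1692}{403} = \frac{1}{4} \cdot 172225 - \frac{1692}{403} = \frac{172225}{4} - \frac{1692}{403} = \frac{69399907}{1612}$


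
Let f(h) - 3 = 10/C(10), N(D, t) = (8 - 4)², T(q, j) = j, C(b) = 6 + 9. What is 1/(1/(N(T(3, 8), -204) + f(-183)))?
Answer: 59/3 ≈ 19.667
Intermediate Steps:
C(b) = 15
N(D, t) = 16 (N(D, t) = 4² = 16)
f(h) = 11/3 (f(h) = 3 + 10/15 = 3 + 10*(1/15) = 3 + ⅔ = 11/3)
1/(1/(N(T(3, 8), -204) + f(-183))) = 1/(1/(16 + 11/3)) = 1/(1/(59/3)) = 1/(3/59) = 59/3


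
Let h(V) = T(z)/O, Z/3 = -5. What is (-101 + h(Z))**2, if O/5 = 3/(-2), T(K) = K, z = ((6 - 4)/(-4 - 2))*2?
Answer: 20620681/2025 ≈ 10183.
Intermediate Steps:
Z = -15 (Z = 3*(-5) = -15)
z = -2/3 (z = (2/(-6))*2 = (2*(-1/6))*2 = -1/3*2 = -2/3 ≈ -0.66667)
O = -15/2 (O = 5*(3/(-2)) = 5*(3*(-1/2)) = 5*(-3/2) = -15/2 ≈ -7.5000)
h(V) = 4/45 (h(V) = -2/(3*(-15/2)) = -2/3*(-2/15) = 4/45)
(-101 + h(Z))**2 = (-101 + 4/45)**2 = (-4541/45)**2 = 20620681/2025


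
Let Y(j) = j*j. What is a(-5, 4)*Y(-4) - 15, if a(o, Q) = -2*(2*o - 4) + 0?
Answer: 433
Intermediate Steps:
Y(j) = j**2
a(o, Q) = 8 - 4*o (a(o, Q) = -2*(-4 + 2*o) + 0 = (8 - 4*o) + 0 = 8 - 4*o)
a(-5, 4)*Y(-4) - 15 = (8 - 4*(-5))*(-4)**2 - 15 = (8 + 20)*16 - 15 = 28*16 - 15 = 448 - 15 = 433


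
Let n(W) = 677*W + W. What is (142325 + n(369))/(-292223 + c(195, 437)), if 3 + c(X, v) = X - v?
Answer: -392507/292468 ≈ -1.3421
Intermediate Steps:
c(X, v) = -3 + X - v (c(X, v) = -3 + (X - v) = -3 + X - v)
n(W) = 678*W
(142325 + n(369))/(-292223 + c(195, 437)) = (142325 + 678*369)/(-292223 + (-3 + 195 - 1*437)) = (142325 + 250182)/(-292223 + (-3 + 195 - 437)) = 392507/(-292223 - 245) = 392507/(-292468) = 392507*(-1/292468) = -392507/292468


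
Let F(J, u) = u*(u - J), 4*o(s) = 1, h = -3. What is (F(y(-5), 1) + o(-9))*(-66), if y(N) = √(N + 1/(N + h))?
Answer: -165/2 + 33*I*√82/2 ≈ -82.5 + 149.41*I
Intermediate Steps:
y(N) = √(N + 1/(-3 + N)) (y(N) = √(N + 1/(N - 3)) = √(N + 1/(-3 + N)))
o(s) = ¼ (o(s) = (¼)*1 = ¼)
(F(y(-5), 1) + o(-9))*(-66) = (1*(1 - √((1 - 5*(-3 - 5))/(-3 - 5))) + ¼)*(-66) = (1*(1 - √((1 - 5*(-8))/(-8))) + ¼)*(-66) = (1*(1 - √(-(1 + 40)/8)) + ¼)*(-66) = (1*(1 - √(-⅛*41)) + ¼)*(-66) = (1*(1 - √(-41/8)) + ¼)*(-66) = (1*(1 - I*√82/4) + ¼)*(-66) = ((1 - I*√82/4) + ¼)*(-66) = (5/4 - I*√82/4)*(-66) = -165/2 + 33*I*√82/2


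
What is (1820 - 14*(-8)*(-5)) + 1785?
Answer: 3045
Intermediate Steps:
(1820 - 14*(-8)*(-5)) + 1785 = (1820 + 112*(-5)) + 1785 = (1820 - 560) + 1785 = 1260 + 1785 = 3045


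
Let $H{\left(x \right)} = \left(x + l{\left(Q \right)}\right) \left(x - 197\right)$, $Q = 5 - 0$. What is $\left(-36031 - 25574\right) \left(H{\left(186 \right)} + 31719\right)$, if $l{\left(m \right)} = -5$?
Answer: $-1831393440$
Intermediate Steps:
$Q = 5$ ($Q = 5 + 0 = 5$)
$H{\left(x \right)} = \left(-197 + x\right) \left(-5 + x\right)$ ($H{\left(x \right)} = \left(x - 5\right) \left(x - 197\right) = \left(-5 + x\right) \left(-197 + x\right) = \left(-197 + x\right) \left(-5 + x\right)$)
$\left(-36031 - 25574\right) \left(H{\left(186 \right)} + 31719\right) = \left(-36031 - 25574\right) \left(\left(985 + 186^{2} - 37572\right) + 31719\right) = - 61605 \left(\left(985 + 34596 - 37572\right) + 31719\right) = - 61605 \left(-1991 + 31719\right) = \left(-61605\right) 29728 = -1831393440$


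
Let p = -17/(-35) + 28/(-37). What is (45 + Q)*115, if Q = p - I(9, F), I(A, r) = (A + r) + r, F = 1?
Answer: 1004617/259 ≈ 3878.8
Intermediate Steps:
p = -351/1295 (p = -17*(-1/35) + 28*(-1/37) = 17/35 - 28/37 = -351/1295 ≈ -0.27104)
I(A, r) = A + 2*r
Q = -14596/1295 (Q = -351/1295 - (9 + 2*1) = -351/1295 - (9 + 2) = -351/1295 - 1*11 = -351/1295 - 11 = -14596/1295 ≈ -11.271)
(45 + Q)*115 = (45 - 14596/1295)*115 = (43679/1295)*115 = 1004617/259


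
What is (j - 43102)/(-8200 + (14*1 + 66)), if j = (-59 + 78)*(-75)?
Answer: 6361/1160 ≈ 5.4836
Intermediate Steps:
j = -1425 (j = 19*(-75) = -1425)
(j - 43102)/(-8200 + (14*1 + 66)) = (-1425 - 43102)/(-8200 + (14*1 + 66)) = -44527/(-8200 + (14 + 66)) = -44527/(-8200 + 80) = -44527/(-8120) = -44527*(-1/8120) = 6361/1160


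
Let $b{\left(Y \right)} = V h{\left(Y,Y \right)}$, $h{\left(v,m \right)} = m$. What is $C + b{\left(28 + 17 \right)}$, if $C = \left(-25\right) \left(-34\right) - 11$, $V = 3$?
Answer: $974$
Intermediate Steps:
$C = 839$ ($C = 850 - 11 = 839$)
$b{\left(Y \right)} = 3 Y$
$C + b{\left(28 + 17 \right)} = 839 + 3 \left(28 + 17\right) = 839 + 3 \cdot 45 = 839 + 135 = 974$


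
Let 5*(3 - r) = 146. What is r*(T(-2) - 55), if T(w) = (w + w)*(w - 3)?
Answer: 917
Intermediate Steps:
T(w) = 2*w*(-3 + w) (T(w) = (2*w)*(-3 + w) = 2*w*(-3 + w))
r = -131/5 (r = 3 - ⅕*146 = 3 - 146/5 = -131/5 ≈ -26.200)
r*(T(-2) - 55) = -131*(2*(-2)*(-3 - 2) - 55)/5 = -131*(2*(-2)*(-5) - 55)/5 = -131*(20 - 55)/5 = -131/5*(-35) = 917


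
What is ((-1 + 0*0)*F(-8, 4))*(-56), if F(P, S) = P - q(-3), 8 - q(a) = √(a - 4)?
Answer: -896 + 56*I*√7 ≈ -896.0 + 148.16*I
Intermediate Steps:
q(a) = 8 - √(-4 + a) (q(a) = 8 - √(a - 4) = 8 - √(-4 + a))
F(P, S) = -8 + P + I*√7 (F(P, S) = P - (8 - √(-4 - 3)) = P - (8 - √(-7)) = P - (8 - I*√7) = P + (-8 + I*√7) = -8 + P + I*√7)
((-1 + 0*0)*F(-8, 4))*(-56) = ((-1 + 0*0)*(-8 - 8 + I*√7))*(-56) = ((-1 + 0)*(-16 + I*√7))*(-56) = -(-16 + I*√7)*(-56) = (16 - I*√7)*(-56) = -896 + 56*I*√7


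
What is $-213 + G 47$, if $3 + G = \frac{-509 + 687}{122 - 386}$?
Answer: $- \frac{50911}{132} \approx -385.69$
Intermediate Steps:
$G = - \frac{485}{132}$ ($G = -3 + \frac{-509 + 687}{122 - 386} = -3 + \frac{178}{-264} = -3 + 178 \left(- \frac{1}{264}\right) = -3 - \frac{89}{132} = - \frac{485}{132} \approx -3.6742$)
$-213 + G 47 = -213 - \frac{22795}{132} = - \frac{50911}{132}$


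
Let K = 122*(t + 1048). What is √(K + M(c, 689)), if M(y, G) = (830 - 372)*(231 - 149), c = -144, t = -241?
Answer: √136010 ≈ 368.80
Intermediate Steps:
M(y, G) = 37556 (M(y, G) = 458*82 = 37556)
K = 98454 (K = 122*(-241 + 1048) = 122*807 = 98454)
√(K + M(c, 689)) = √(98454 + 37556) = √136010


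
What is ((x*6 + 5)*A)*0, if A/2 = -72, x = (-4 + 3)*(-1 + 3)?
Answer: 0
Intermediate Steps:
x = -2 (x = -1*2 = -2)
A = -144 (A = 2*(-72) = -144)
((x*6 + 5)*A)*0 = ((-2*6 + 5)*(-144))*0 = ((-12 + 5)*(-144))*0 = -7*(-144)*0 = 1008*0 = 0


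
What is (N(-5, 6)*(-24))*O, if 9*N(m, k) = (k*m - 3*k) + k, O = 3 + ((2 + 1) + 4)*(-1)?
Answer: -448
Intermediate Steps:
O = -4 (O = 3 + (3 + 4)*(-1) = 3 + 7*(-1) = 3 - 7 = -4)
N(m, k) = -2*k/9 + k*m/9 (N(m, k) = ((k*m - 3*k) + k)/9 = ((-3*k + k*m) + k)/9 = (-2*k + k*m)/9 = -2*k/9 + k*m/9)
(N(-5, 6)*(-24))*O = (((⅑)*6*(-2 - 5))*(-24))*(-4) = (((⅑)*6*(-7))*(-24))*(-4) = -14/3*(-24)*(-4) = 112*(-4) = -448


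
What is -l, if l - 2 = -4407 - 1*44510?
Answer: 48915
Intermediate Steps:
l = -48915 (l = 2 + (-4407 - 1*44510) = 2 + (-4407 - 44510) = 2 - 48917 = -48915)
-l = -1*(-48915) = 48915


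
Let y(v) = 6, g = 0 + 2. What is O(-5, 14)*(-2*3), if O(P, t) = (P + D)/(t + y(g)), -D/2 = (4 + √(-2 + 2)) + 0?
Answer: 39/10 ≈ 3.9000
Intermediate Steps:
g = 2
D = -8 (D = -2*((4 + √(-2 + 2)) + 0) = -2*((4 + √0) + 0) = -2*((4 + 0) + 0) = -2*(4 + 0) = -2*4 = -8)
O(P, t) = (-8 + P)/(6 + t) (O(P, t) = (P - 8)/(t + 6) = (-8 + P)/(6 + t))
O(-5, 14)*(-2*3) = ((-8 - 5)/(6 + 14))*(-2*3) = (-13/20)*(-6) = ((1/20)*(-13))*(-6) = -13/20*(-6) = 39/10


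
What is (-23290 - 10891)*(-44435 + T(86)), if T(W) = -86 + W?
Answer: 1518832735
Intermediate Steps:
(-23290 - 10891)*(-44435 + T(86)) = (-23290 - 10891)*(-44435 + (-86 + 86)) = -34181*(-44435 + 0) = -34181*(-44435) = 1518832735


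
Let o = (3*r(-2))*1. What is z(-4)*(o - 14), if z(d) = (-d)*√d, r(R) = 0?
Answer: -112*I ≈ -112.0*I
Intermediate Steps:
o = 0 (o = (3*0)*1 = 0*1 = 0)
z(d) = -d^(3/2)
z(-4)*(o - 14) = (-(-4)^(3/2))*(0 - 14) = -(-8)*I*(-14) = (8*I)*(-14) = -112*I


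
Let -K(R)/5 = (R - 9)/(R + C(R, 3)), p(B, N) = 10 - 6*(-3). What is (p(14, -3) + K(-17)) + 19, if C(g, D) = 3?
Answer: 264/7 ≈ 37.714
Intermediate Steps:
p(B, N) = 28 (p(B, N) = 10 - 1*(-18) = 10 + 18 = 28)
K(R) = -5*(-9 + R)/(3 + R) (K(R) = -5*(R - 9)/(R + 3) = -5*(-9 + R)/(3 + R))
(p(14, -3) + K(-17)) + 19 = (28 + 5*(9 - 1*(-17))/(3 - 17)) + 19 = (28 + 5*(9 + 17)/(-14)) + 19 = (28 + 5*(-1/14)*26) + 19 = (28 - 65/7) + 19 = 131/7 + 19 = 264/7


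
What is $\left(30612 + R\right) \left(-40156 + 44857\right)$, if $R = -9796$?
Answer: $97856016$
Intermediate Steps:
$\left(30612 + R\right) \left(-40156 + 44857\right) = \left(30612 - 9796\right) \left(-40156 + 44857\right) = 20816 \cdot 4701 = 97856016$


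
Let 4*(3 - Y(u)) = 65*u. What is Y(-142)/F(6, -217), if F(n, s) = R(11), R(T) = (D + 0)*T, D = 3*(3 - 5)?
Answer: -4621/132 ≈ -35.008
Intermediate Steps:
D = -6 (D = 3*(-2) = -6)
Y(u) = 3 - 65*u/4
R(T) = -6*T (R(T) = (-6 + 0)*T = -6*T)
F(n, s) = -66 (F(n, s) = -6*11 = -66)
Y(-142)/F(6, -217) = (3 - 65/4*(-142))/(-66) = (3 + 4615/2)*(-1/66) = (4621/2)*(-1/66) = -4621/132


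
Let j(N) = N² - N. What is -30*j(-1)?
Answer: -60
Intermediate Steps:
-30*j(-1) = -(-30)*(-1 - 1) = -(-30)*(-2) = -30*2 = -60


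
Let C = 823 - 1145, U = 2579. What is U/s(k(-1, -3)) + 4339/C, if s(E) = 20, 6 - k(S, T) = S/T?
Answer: 371829/3220 ≈ 115.47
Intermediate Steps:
k(S, T) = 6 - S/T
C = -322
U/s(k(-1, -3)) + 4339/C = 2579/20 + 4339/(-322) = 2579*(1/20) + 4339*(-1/322) = 2579/20 - 4339/322 = 371829/3220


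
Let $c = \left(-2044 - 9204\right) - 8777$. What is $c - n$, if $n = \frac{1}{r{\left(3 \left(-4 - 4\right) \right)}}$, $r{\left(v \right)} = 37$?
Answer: $- \frac{740926}{37} \approx -20025.0$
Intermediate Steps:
$c = -20025$ ($c = -11248 - 8777 = -20025$)
$n = \frac{1}{37} \approx 0.027027$
$c - n = -20025 - \frac{1}{37} = - \frac{740926}{37}$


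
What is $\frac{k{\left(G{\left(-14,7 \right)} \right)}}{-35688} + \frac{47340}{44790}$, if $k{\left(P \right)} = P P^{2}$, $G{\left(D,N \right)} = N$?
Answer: $\frac{55803565}{53282184} \approx 1.0473$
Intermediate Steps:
$k{\left(P \right)} = P^{3}$
$\frac{k{\left(G{\left(-14,7 \right)} \right)}}{-35688} + \frac{47340}{44790} = \frac{7^{3}}{-35688} + \frac{47340}{44790} = 343 \left(- \frac{1}{35688}\right) + 47340 \cdot \frac{1}{44790} = - \frac{343}{35688} + \frac{1578}{1493} = \frac{55803565}{53282184}$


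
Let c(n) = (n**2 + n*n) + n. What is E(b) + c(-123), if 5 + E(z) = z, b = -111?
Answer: 30019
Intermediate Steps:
c(n) = n + 2*n**2 (c(n) = (n**2 + n**2) + n = 2*n**2 + n = n + 2*n**2)
E(z) = -5 + z
E(b) + c(-123) = (-5 - 111) - 123*(1 + 2*(-123)) = -116 - 123*(1 - 246) = -116 - 123*(-245) = -116 + 30135 = 30019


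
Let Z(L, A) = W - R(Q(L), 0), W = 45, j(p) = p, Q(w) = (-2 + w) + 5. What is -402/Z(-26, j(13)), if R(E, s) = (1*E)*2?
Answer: -402/91 ≈ -4.4176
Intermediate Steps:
Q(w) = 3 + w
R(E, s) = 2*E (R(E, s) = E*2 = 2*E)
Z(L, A) = 39 - 2*L (Z(L, A) = 45 - 2*(3 + L) = 45 - (6 + 2*L) = 45 + (-6 - 2*L) = 39 - 2*L)
-402/Z(-26, j(13)) = -402/(39 - 2*(-26)) = -402/(39 + 52) = -402/91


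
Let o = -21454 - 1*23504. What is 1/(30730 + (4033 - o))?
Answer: 1/79721 ≈ 1.2544e-5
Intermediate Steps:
o = -44958 (o = -21454 - 23504 = -44958)
1/(30730 + (4033 - o)) = 1/(30730 + (4033 - 1*(-44958))) = 1/(30730 + (4033 + 44958)) = 1/(30730 + 48991) = 1/79721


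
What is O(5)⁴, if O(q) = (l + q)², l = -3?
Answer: 256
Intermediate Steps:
O(q) = (-3 + q)²
O(5)⁴ = ((-3 + 5)²)⁴ = (2²)⁴ = 4⁴ = 256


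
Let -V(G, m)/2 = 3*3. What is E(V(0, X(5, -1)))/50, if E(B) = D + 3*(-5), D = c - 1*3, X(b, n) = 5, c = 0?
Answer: -9/25 ≈ -0.36000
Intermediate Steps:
V(G, m) = -18 (V(G, m) = -6*3 = -2*9 = -18)
D = -3 (D = 0 - 1*3 = 0 - 3 = -3)
E(B) = -18 (E(B) = -3 + 3*(-5) = -3 - 15 = -18)
E(V(0, X(5, -1)))/50 = -18/50 = (1/50)*(-18) = -9/25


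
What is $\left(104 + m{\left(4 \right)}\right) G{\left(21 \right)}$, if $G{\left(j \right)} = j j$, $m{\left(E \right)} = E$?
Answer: $47628$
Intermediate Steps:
$G{\left(j \right)} = j^{2}$
$\left(104 + m{\left(4 \right)}\right) G{\left(21 \right)} = \left(104 + 4\right) 21^{2} = 108 \cdot 441 = 47628$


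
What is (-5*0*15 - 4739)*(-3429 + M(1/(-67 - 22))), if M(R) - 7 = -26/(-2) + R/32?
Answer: 46010159587/2848 ≈ 1.6155e+7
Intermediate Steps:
M(R) = 20 + R/32 (M(R) = 7 + (-26/(-2) + R/32) = 7 + (-26*(-½) + R*(1/32)) = 7 + (13 + R/32) = 20 + R/32)
(-5*0*15 - 4739)*(-3429 + M(1/(-67 - 22))) = (-5*0*15 - 4739)*(-3429 + (20 + 1/(32*(-67 - 22)))) = (0*15 - 4739)*(-3429 + (20 + (1/32)/(-89))) = (0 - 4739)*(-3429 + (20 + (1/32)*(-1/89))) = -4739*(-3429 + (20 - 1/2848)) = -4739*(-3429 + 56959/2848) = -4739*(-9708833/2848) = 46010159587/2848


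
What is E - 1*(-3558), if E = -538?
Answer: 3020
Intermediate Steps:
E - 1*(-3558) = -538 - 1*(-3558) = -538 + 3558 = 3020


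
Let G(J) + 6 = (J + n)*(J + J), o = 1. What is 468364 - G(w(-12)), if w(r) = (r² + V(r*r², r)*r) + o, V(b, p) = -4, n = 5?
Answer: 391942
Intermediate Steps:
w(r) = 1 + r² - 4*r (w(r) = (r² - 4*r) + 1 = 1 + r² - 4*r)
G(J) = -6 + 2*J*(5 + J) (G(J) = -6 + (J + 5)*(J + J) = -6 + (5 + J)*(2*J) = -6 + 2*J*(5 + J))
468364 - G(w(-12)) = 468364 - (-6 + 2*(1 + (-12)² - 4*(-12))² + 10*(1 + (-12)² - 4*(-12))) = 468364 - (-6 + 2*(1 + 144 + 48)² + 10*(1 + 144 + 48)) = 468364 - (-6 + 2*193² + 10*193) = 468364 - (-6 + 2*37249 + 1930) = 468364 - (-6 + 74498 + 1930) = 468364 - 1*76422 = 468364 - 76422 = 391942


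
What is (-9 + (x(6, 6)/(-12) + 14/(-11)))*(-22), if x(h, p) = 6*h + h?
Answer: 303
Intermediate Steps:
x(h, p) = 7*h
(-9 + (x(6, 6)/(-12) + 14/(-11)))*(-22) = (-9 + ((7*6)/(-12) + 14/(-11)))*(-22) = (-9 + (42*(-1/12) + 14*(-1/11)))*(-22) = (-9 + (-7/2 - 14/11))*(-22) = (-9 - 105/22)*(-22) = -303/22*(-22) = 303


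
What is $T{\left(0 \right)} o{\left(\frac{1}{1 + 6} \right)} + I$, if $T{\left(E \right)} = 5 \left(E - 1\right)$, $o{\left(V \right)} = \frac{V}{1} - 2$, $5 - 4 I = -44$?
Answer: $\frac{603}{28} \approx 21.536$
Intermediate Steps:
$I = \frac{49}{4}$ ($I = \frac{5}{4} - -11 = \frac{5}{4} + 11 = \frac{49}{4} \approx 12.25$)
$o{\left(V \right)} = -2 + V$ ($o{\left(V \right)} = V 1 - 2 = V - 2 = -2 + V$)
$T{\left(E \right)} = -5 + 5 E$ ($T{\left(E \right)} = 5 \left(-1 + E\right) = -5 + 5 E$)
$T{\left(0 \right)} o{\left(\frac{1}{1 + 6} \right)} + I = \left(-5 + 5 \cdot 0\right) \left(-2 + \frac{1}{1 + 6}\right) + \frac{49}{4} = \left(-5 + 0\right) \left(-2 + \frac{1}{7}\right) + \frac{49}{4} = - 5 \left(-2 + \frac{1}{7}\right) + \frac{49}{4} = \left(-5\right) \left(- \frac{13}{7}\right) + \frac{49}{4} = \frac{65}{7} + \frac{49}{4} = \frac{603}{28}$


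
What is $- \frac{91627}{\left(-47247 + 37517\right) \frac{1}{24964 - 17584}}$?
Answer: $\frac{67620726}{973} \approx 69497.0$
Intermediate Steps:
$- \frac{91627}{\left(-47247 + 37517\right) \frac{1}{24964 - 17584}} = - \frac{91627}{\left(-9730\right) \frac{1}{7380}} = - \frac{91627}{- \frac{973}{738}} = \left(-91627\right) \left(- \frac{738}{973}\right) = \frac{67620726}{973}$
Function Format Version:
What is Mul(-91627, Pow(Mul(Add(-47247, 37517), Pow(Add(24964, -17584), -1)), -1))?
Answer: Rational(67620726, 973) ≈ 69497.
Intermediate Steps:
Mul(-91627, Pow(Mul(Add(-47247, 37517), Pow(Add(24964, -17584), -1)), -1)) = Mul(-91627, Pow(Mul(-9730, Pow(7380, -1)), -1)) = Mul(-91627, Pow(Mul(-9730, Rational(1, 7380)), -1)) = Mul(-91627, Pow(Rational(-973, 738), -1)) = Mul(-91627, Rational(-738, 973)) = Rational(67620726, 973)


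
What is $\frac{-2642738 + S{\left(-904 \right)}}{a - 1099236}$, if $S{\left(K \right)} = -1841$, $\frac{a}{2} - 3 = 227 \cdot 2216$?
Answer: $\frac{2644579}{93166} \approx 28.386$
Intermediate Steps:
$a = 1006070$ ($a = 6 + 2 \cdot 227 \cdot 2216 = 6 + 2 \cdot 503032 = 6 + 1006064 = 1006070$)
$\frac{-2642738 + S{\left(-904 \right)}}{a - 1099236} = \frac{-2642738 - 1841}{1006070 - 1099236} = - \frac{2644579}{-93166} = \left(-2644579\right) \left(- \frac{1}{93166}\right) = \frac{2644579}{93166}$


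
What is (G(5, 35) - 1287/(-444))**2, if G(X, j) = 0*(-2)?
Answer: 184041/21904 ≈ 8.4022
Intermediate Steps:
G(X, j) = 0
(G(5, 35) - 1287/(-444))**2 = (0 - 1287/(-444))**2 = (0 - 1287*(-1/444))**2 = (0 + 429/148)**2 = (429/148)**2 = 184041/21904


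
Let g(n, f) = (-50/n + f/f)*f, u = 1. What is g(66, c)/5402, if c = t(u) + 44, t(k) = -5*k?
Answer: 52/29711 ≈ 0.0017502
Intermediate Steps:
c = 39 (c = -5*1 + 44 = -5 + 44 = 39)
g(n, f) = f*(1 - 50/n) (g(n, f) = (-50/n + 1)*f = (1 - 50/n)*f = f*(1 - 50/n))
g(66, c)/5402 = (39*(-50 + 66)/66)/5402 = (39*(1/66)*16)*(1/5402) = (104/11)*(1/5402) = 52/29711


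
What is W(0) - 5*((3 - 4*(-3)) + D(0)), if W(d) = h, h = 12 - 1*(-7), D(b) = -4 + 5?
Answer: -61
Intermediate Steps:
D(b) = 1
h = 19 (h = 12 + 7 = 19)
W(d) = 19
W(0) - 5*((3 - 4*(-3)) + D(0)) = 19 - 5*((3 - 4*(-3)) + 1) = 19 - 5*((3 + 12) + 1) = 19 - 5*(15 + 1) = 19 - 5*16 = 19 - 1*80 = 19 - 80 = -61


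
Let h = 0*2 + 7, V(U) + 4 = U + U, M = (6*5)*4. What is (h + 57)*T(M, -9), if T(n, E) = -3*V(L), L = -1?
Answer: 1152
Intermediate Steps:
M = 120 (M = 30*4 = 120)
V(U) = -4 + 2*U (V(U) = -4 + (U + U) = -4 + 2*U)
h = 7 (h = 0 + 7 = 7)
T(n, E) = 18 (T(n, E) = -3*(-4 + 2*(-1)) = -3*(-4 - 2) = -3*(-6) = 18)
(h + 57)*T(M, -9) = (7 + 57)*18 = 64*18 = 1152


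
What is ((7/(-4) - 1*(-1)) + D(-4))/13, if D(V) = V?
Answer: -19/52 ≈ -0.36538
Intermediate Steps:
((7/(-4) - 1*(-1)) + D(-4))/13 = ((7/(-4) - 1*(-1)) - 4)/13 = ((7*(-¼) + 1) - 4)/13 = ((-7/4 + 1) - 4)/13 = (-¾ - 4)/13 = (1/13)*(-19/4) = -19/52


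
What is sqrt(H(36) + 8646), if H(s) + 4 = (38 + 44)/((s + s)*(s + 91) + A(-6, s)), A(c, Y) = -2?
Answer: sqrt(180566489733)/4571 ≈ 92.962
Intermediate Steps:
H(s) = -4 + 82/(-2 + 2*s*(91 + s)) (H(s) = -4 + (38 + 44)/((s + s)*(s + 91) - 2) = -4 + 82/((2*s)*(91 + s) - 2) = -4 + 82/(2*s*(91 + s) - 2) = -4 + 82/(-2 + 2*s*(91 + s)))
sqrt(H(36) + 8646) = sqrt((45 - 364*36 - 4*36**2)/(-1 + 36**2 + 91*36) + 8646) = sqrt((45 - 13104 - 4*1296)/(-1 + 1296 + 3276) + 8646) = sqrt((45 - 13104 - 5184)/4571 + 8646) = sqrt((1/4571)*(-18243) + 8646) = sqrt(-18243/4571 + 8646) = sqrt(39502623/4571) = sqrt(180566489733)/4571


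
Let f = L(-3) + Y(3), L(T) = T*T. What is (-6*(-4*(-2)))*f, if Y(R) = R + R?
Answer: -720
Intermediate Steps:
Y(R) = 2*R
L(T) = T**2
f = 15 (f = (-3)**2 + 2*3 = 9 + 6 = 15)
(-6*(-4*(-2)))*f = -6*(-4*(-2))*15 = -6*8*15 = -3*16*15 = -48*15 = -720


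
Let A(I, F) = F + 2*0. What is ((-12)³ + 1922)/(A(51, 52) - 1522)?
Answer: -97/735 ≈ -0.13197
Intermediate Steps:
A(I, F) = F (A(I, F) = F + 0 = F)
((-12)³ + 1922)/(A(51, 52) - 1522) = ((-12)³ + 1922)/(52 - 1522) = (-1728 + 1922)/(-1470) = 194*(-1/1470) = -97/735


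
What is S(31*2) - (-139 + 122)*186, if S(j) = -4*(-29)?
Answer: 3278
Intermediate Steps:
S(j) = 116
S(31*2) - (-139 + 122)*186 = 116 - (-139 + 122)*186 = 116 - (-17)*186 = 116 - 1*(-3162) = 116 + 3162 = 3278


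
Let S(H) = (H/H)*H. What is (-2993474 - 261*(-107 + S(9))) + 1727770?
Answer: -1240126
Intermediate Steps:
S(H) = H (S(H) = 1*H = H)
(-2993474 - 261*(-107 + S(9))) + 1727770 = (-2993474 - 261*(-107 + 9)) + 1727770 = (-2993474 - 261*(-98)) + 1727770 = (-2993474 + 25578) + 1727770 = -2967896 + 1727770 = -1240126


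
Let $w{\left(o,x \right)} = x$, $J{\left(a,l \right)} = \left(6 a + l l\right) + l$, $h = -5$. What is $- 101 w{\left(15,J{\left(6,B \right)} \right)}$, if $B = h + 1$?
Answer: $-4848$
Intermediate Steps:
$B = -4$ ($B = -5 + 1 = -4$)
$J{\left(a,l \right)} = l + l^{2} + 6 a$ ($J{\left(a,l \right)} = \left(6 a + l^{2}\right) + l = \left(l^{2} + 6 a\right) + l = l + l^{2} + 6 a$)
$- 101 w{\left(15,J{\left(6,B \right)} \right)} = - 101 \left(-4 + \left(-4\right)^{2} + 6 \cdot 6\right) = - 101 \left(-4 + 16 + 36\right) = \left(-101\right) 48 = -4848$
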